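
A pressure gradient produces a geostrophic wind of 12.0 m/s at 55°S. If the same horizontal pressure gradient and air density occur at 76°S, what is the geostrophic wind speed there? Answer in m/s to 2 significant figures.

With the same pressure gradient and density, V_g ∝ 1/f ∝ 1/sin φ.
V₂ = V₁ · sin φ₁ / sin φ₂ = 12.0 × sin 55° / sin 76°
V₂ = 12.0 × 0.8192/0.9703 = 10 m/s

10 m/s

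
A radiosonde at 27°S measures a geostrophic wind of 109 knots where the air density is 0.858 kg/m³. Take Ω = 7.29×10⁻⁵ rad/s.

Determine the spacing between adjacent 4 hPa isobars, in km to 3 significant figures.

126 km

Coriolis parameter at 27°S:
f = 2Ω sin φ = 2 × 7.29×10⁻⁵ × sin 27° = 6.62×10⁻⁵ s⁻¹
Wind speed in SI: 109 knots = 56.1 m/s
Geostrophic balance rearranged: |∂P/∂n| = f ρ V_g
|∂P/∂n| = 6.62×10⁻⁵ × 0.858 × 56.1 = 3.18×10⁻³ Pa/m
Isobar spacing: Δn = ΔP/|∂P/∂n| = 400 Pa / 3.18×10⁻³ Pa/m = 125604 m ≈ 126 km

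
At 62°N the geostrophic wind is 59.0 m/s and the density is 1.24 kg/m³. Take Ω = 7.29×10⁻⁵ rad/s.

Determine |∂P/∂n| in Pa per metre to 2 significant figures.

Coriolis parameter at 62°N:
f = 2Ω sin φ = 2 × 7.29×10⁻⁵ × sin 62° = 1.29×10⁻⁴ s⁻¹
Geostrophic balance rearranged: |∂P/∂n| = f ρ V_g
|∂P/∂n| = 1.29×10⁻⁴ × 1.24 × 59.0 = 9.42×10⁻³ Pa/m

9.4×10⁻³ Pa/m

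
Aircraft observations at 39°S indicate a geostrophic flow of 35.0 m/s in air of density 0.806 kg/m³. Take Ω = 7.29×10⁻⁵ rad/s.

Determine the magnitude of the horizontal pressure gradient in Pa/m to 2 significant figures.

2.6×10⁻³ Pa/m

Coriolis parameter at 39°S:
f = 2Ω sin φ = 2 × 7.29×10⁻⁵ × sin 39° = 9.18×10⁻⁵ s⁻¹
Geostrophic balance rearranged: |∂P/∂n| = f ρ V_g
|∂P/∂n| = 9.18×10⁻⁵ × 0.806 × 35.0 = 2.59×10⁻³ Pa/m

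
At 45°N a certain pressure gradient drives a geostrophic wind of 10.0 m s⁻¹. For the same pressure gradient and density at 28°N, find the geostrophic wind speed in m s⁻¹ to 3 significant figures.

15.1 m s⁻¹

With the same pressure gradient and density, V_g ∝ 1/f ∝ 1/sin φ.
V₂ = V₁ · sin φ₁ / sin φ₂ = 10.0 × sin 45° / sin 28°
V₂ = 10.0 × 0.7071/0.4695 = 15.1 m s⁻¹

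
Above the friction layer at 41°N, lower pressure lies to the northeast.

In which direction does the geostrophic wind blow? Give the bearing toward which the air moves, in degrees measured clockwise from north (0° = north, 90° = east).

135°

The pressure-gradient force points toward the northeast (bearing 045°).
Geostrophic balance: in the Northern Hemisphere the Coriolis force deflects motion to the right, so the geostrophic wind blows 90° to the right of the pressure-gradient force (low pressure on the left).
Rotating 045° by 90° clockwise gives 135° — the wind blows toward the southeast.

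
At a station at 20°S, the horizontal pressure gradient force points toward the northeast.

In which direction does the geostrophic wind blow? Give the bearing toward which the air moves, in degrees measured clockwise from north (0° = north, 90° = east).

315°

The pressure-gradient force points toward the northeast (bearing 045°).
Geostrophic balance: in the Southern Hemisphere the Coriolis force deflects motion to the left, so the geostrophic wind blows 90° to the left of the pressure-gradient force (low pressure on the right).
Rotating 045° by 90° counterclockwise gives 315° — the wind blows toward the northwest.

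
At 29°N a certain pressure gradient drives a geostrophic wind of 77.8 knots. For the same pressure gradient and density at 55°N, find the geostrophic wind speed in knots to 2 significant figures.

46 knots

With the same pressure gradient and density, V_g ∝ 1/f ∝ 1/sin φ.
V₂ = V₁ · sin φ₁ / sin φ₂ = 77.8 × sin 29° / sin 55°
V₂ = 77.8 × 0.4848/0.8192 = 46 knots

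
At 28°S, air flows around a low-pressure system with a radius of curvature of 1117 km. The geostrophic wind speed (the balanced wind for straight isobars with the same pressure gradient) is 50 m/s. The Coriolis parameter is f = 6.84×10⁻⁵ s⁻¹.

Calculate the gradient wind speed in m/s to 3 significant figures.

Around a low, centrifugal force acts outward with Coriolis, so pressure-gradient force balances both:
(1/ρ)|∂P/∂n| = fV + V²/R  →  V² + fR·V − fR·V_g = 0
With fR = 6.84×10⁻⁵ × 1117×10³ m = 76.4 m/s:
V = [−fR + √((fR)² + 4 fR V_g)]/2 = [−76.4 + √(76.4² + 4×76.4×50)]/2 = 34.5 m/s
Subgeostrophic (V < V_g = 50 m/s), as expected around a low.

34.5 m/s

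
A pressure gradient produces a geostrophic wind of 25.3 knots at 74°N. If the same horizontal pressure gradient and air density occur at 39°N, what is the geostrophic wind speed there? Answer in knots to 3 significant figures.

With the same pressure gradient and density, V_g ∝ 1/f ∝ 1/sin φ.
V₂ = V₁ · sin φ₁ / sin φ₂ = 25.3 × sin 74° / sin 39°
V₂ = 25.3 × 0.9613/0.6293 = 38.6 knots

38.6 knots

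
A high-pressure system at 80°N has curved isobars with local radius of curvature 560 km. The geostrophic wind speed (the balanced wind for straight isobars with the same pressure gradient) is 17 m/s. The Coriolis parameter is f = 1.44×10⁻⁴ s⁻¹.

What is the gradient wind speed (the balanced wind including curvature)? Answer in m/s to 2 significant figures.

24 m/s

Around a high, pressure-gradient force acts outward with centrifugal, so Coriolis balances both:
fV = (1/ρ)|∂P/∂n| + V²/R  →  V² − fR·V + fR·V_g = 0
With fR = 1.44×10⁻⁴ × 560×10³ m = 80.6 m/s:
V = [fR − √((fR)² − 4 fR V_g)]/2 = [80.6 − √(80.6² − 4×80.6×17)]/2 = 24.4 m/s
Supergeostrophic (V > V_g = 17 m/s), as expected around a high.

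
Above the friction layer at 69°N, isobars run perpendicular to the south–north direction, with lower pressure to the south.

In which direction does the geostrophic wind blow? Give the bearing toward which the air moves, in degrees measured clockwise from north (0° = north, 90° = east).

The pressure-gradient force points toward the south (bearing 180°).
Geostrophic balance: in the Northern Hemisphere the Coriolis force deflects motion to the right, so the geostrophic wind blows 90° to the right of the pressure-gradient force (low pressure on the left).
Rotating 180° by 90° clockwise gives 270° — the wind blows toward the west.

270°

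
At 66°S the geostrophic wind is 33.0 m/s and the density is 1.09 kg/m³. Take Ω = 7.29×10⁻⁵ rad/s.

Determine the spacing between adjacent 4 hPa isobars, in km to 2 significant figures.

Coriolis parameter at 66°S:
f = 2Ω sin φ = 2 × 7.29×10⁻⁵ × sin 66° = 1.33×10⁻⁴ s⁻¹
Geostrophic balance rearranged: |∂P/∂n| = f ρ V_g
|∂P/∂n| = 1.33×10⁻⁴ × 1.09 × 33.0 = 4.79×10⁻³ Pa/m
Isobar spacing: Δn = ΔP/|∂P/∂n| = 400 Pa / 4.79×10⁻³ Pa/m = 83490 m ≈ 83 km

83 km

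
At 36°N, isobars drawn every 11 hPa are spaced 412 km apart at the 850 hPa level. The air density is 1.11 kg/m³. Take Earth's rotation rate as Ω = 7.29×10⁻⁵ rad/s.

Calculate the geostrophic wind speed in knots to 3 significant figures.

Coriolis parameter at 36°N:
f = 2Ω sin φ = 2 × 7.29×10⁻⁵ × sin 36° = 8.57×10⁻⁵ s⁻¹
Pressure gradient: |∂P/∂n| = 1100 Pa / 412000 m = 2.67×10⁻³ Pa/m
Geostrophic balance (pressure-gradient force = Coriolis force):
V_g = (1/(fρ)) |∂P/∂n| = 2.67×10⁻³ / (8.57×10⁻⁵ × 1.11) = 28.1 m/s
Converting: 28.1 m/s × 1.944 = 54.6 knots

54.6 knots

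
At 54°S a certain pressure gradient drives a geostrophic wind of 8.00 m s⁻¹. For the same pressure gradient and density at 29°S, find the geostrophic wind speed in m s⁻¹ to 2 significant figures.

13 m s⁻¹

With the same pressure gradient and density, V_g ∝ 1/f ∝ 1/sin φ.
V₂ = V₁ · sin φ₁ / sin φ₂ = 8.00 × sin 54° / sin 29°
V₂ = 8.00 × 0.8090/0.4848 = 13 m s⁻¹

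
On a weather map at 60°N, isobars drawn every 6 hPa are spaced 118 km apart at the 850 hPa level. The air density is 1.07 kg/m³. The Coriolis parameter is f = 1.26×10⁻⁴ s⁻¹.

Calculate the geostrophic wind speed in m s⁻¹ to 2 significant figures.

Pressure gradient: |∂P/∂n| = 600 Pa / 118000 m = 5.08×10⁻³ Pa/m
Geostrophic balance (pressure-gradient force = Coriolis force):
V_g = (1/(fρ)) |∂P/∂n| = 5.08×10⁻³ / (1.26×10⁻⁴ × 1.07) = 37.7 m/s

38 m s⁻¹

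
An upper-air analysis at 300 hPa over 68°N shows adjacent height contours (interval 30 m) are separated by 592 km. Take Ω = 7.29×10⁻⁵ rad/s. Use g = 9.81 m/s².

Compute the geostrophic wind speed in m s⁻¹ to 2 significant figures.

Coriolis parameter at 68°N:
f = 2Ω sin φ = 2 × 7.29×10⁻⁵ × sin 68° = 1.35×10⁻⁴ s⁻¹
Height gradient: |∂Z/∂n| = 30 m / 592000 m = 5.07×10⁻⁵
On a pressure surface, geostrophic balance gives V_g = (g/f)|∂Z/∂n|:
V_g = 9.81 × 5.07×10⁻⁵ / 1.35×10⁻⁴ = 3.68 m/s

3.7 m s⁻¹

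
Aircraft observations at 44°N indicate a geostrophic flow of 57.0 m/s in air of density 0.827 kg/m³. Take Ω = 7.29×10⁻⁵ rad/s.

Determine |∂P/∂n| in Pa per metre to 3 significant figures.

Coriolis parameter at 44°N:
f = 2Ω sin φ = 2 × 7.29×10⁻⁵ × sin 44° = 1.01×10⁻⁴ s⁻¹
Geostrophic balance rearranged: |∂P/∂n| = f ρ V_g
|∂P/∂n| = 1.01×10⁻⁴ × 0.827 × 57.0 = 4.77×10⁻³ Pa/m

4.77×10⁻³ Pa/m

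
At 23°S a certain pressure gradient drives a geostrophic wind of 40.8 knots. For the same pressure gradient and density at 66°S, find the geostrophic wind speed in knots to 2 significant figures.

With the same pressure gradient and density, V_g ∝ 1/f ∝ 1/sin φ.
V₂ = V₁ · sin φ₁ / sin φ₂ = 40.8 × sin 23° / sin 66°
V₂ = 40.8 × 0.3907/0.9135 = 17 knots

17 knots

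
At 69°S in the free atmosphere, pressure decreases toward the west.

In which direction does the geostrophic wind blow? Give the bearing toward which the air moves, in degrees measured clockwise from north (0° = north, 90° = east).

180°

The pressure-gradient force points toward the west (bearing 270°).
Geostrophic balance: in the Southern Hemisphere the Coriolis force deflects motion to the left, so the geostrophic wind blows 90° to the left of the pressure-gradient force (low pressure on the right).
Rotating 270° by 90° counterclockwise gives 180° — the wind blows toward the south.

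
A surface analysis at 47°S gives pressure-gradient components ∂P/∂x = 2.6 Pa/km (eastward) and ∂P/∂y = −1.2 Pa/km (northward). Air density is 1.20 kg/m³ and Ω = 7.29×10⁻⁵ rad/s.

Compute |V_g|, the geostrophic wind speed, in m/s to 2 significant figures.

22 m/s

Coriolis parameter at 47°S:
f = 2Ω sin φ = 2 × 7.29×10⁻⁵ × sin 47° = 1.07×10⁻⁴ s⁻¹
In the Southern Hemisphere f is negative: f = −1.07×10⁻⁴ s⁻¹.
Component geostrophic relations (x east, y north):
u_g = −(1/(fρ)) ∂P/∂y,  v_g = (1/(fρ)) ∂P/∂x
u_g = −(−1.2×10⁻³)/(−1.07×10⁻⁴ × 1.20) = −9.38 m/s;  v_g = (2.6×10⁻³)/(−1.07×10⁻⁴ × 1.20) = −20.3 m/s
|V_g| = √(u_g² + v_g²) = 22.4 m/s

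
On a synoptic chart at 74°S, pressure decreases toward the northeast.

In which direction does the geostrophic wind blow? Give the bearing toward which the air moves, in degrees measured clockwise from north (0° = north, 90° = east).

315°

The pressure-gradient force points toward the northeast (bearing 045°).
Geostrophic balance: in the Southern Hemisphere the Coriolis force deflects motion to the left, so the geostrophic wind blows 90° to the left of the pressure-gradient force (low pressure on the right).
Rotating 045° by 90° counterclockwise gives 315° — the wind blows toward the northwest.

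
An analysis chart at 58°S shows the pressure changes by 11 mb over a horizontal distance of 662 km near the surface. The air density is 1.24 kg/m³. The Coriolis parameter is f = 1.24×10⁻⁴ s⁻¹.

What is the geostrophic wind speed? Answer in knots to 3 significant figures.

Pressure gradient: |∂P/∂n| = 1100 Pa / 662000 m = 1.66×10⁻³ Pa/m
Geostrophic balance (pressure-gradient force = Coriolis force):
V_g = (1/(fρ)) |∂P/∂n| = 1.66×10⁻³ / (1.24×10⁻⁴ × 1.24) = 10.8 m/s
Converting: 10.8 m/s × 1.944 = 21.0 knots

21.0 knots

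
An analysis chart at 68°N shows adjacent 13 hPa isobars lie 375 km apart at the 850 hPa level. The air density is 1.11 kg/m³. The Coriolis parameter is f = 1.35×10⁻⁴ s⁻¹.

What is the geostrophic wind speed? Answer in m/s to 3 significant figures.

Pressure gradient: |∂P/∂n| = 1300 Pa / 375000 m = 3.47×10⁻³ Pa/m
Geostrophic balance (pressure-gradient force = Coriolis force):
V_g = (1/(fρ)) |∂P/∂n| = 3.47×10⁻³ / (1.35×10⁻⁴ × 1.11) = 23.1 m/s

23.1 m/s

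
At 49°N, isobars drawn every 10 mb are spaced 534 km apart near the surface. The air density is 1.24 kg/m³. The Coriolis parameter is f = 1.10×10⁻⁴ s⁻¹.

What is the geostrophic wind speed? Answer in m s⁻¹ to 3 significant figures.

Pressure gradient: |∂P/∂n| = 1000 Pa / 534000 m = 1.87×10⁻³ Pa/m
Geostrophic balance (pressure-gradient force = Coriolis force):
V_g = (1/(fρ)) |∂P/∂n| = 1.87×10⁻³ / (1.10×10⁻⁴ × 1.24) = 13.7 m/s

13.7 m s⁻¹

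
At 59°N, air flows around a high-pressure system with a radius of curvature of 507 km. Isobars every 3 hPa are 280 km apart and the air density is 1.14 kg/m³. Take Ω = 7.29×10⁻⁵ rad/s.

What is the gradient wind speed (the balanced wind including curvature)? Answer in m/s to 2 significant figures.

8.7 m/s

Coriolis parameter at 59°N:
f = 2Ω sin φ = 2 × 7.29×10⁻⁵ × sin 59° = 1.25×10⁻⁴ s⁻¹
Pressure gradient: |∂P/∂n| = 300 Pa / 280000 m = 1.07×10⁻³ Pa/m
Geostrophic speed: V_g = |∂P/∂n|/(fρ) = 1.07×10⁻³/(1.25×10⁻⁴ × 1.14) = 7.52 m/s
Around a high, pressure-gradient force acts outward with centrifugal, so Coriolis balances both:
fV = (1/ρ)|∂P/∂n| + V²/R  →  V² − fR·V + fR·V_g = 0
With fR = 1.25×10⁻⁴ × 507×10³ m = 63.4 m/s:
V = [fR − √((fR)² − 4 fR V_g)]/2 = [63.4 − √(63.4² − 4×63.4×7.52)]/2 = 8.72 m/s
Supergeostrophic (V > V_g = 7.52 m/s), as expected around a high.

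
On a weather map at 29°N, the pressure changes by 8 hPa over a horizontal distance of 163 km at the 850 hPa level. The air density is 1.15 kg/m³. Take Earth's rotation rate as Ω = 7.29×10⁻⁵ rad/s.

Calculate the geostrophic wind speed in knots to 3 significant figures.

Coriolis parameter at 29°N:
f = 2Ω sin φ = 2 × 7.29×10⁻⁵ × sin 29° = 7.07×10⁻⁵ s⁻¹
Pressure gradient: |∂P/∂n| = 800 Pa / 163000 m = 4.91×10⁻³ Pa/m
Geostrophic balance (pressure-gradient force = Coriolis force):
V_g = (1/(fρ)) |∂P/∂n| = 4.91×10⁻³ / (7.07×10⁻⁵ × 1.15) = 60.4 m/s
Converting: 60.4 m/s × 1.944 = 117 knots

117 knots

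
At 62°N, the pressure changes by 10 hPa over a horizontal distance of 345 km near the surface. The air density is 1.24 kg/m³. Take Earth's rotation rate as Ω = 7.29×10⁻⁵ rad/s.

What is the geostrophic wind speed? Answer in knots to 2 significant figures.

35 knots

Coriolis parameter at 62°N:
f = 2Ω sin φ = 2 × 7.29×10⁻⁵ × sin 62° = 1.29×10⁻⁴ s⁻¹
Pressure gradient: |∂P/∂n| = 1000 Pa / 345000 m = 2.90×10⁻³ Pa/m
Geostrophic balance (pressure-gradient force = Coriolis force):
V_g = (1/(fρ)) |∂P/∂n| = 2.90×10⁻³ / (1.29×10⁻⁴ × 1.24) = 18.2 m/s
Converting: 18.2 m/s × 1.944 = 35 knots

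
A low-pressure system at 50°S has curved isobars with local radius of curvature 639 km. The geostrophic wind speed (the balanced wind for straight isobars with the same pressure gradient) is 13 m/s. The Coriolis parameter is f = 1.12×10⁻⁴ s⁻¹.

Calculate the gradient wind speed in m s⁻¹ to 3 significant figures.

Around a low, centrifugal force acts outward with Coriolis, so pressure-gradient force balances both:
(1/ρ)|∂P/∂n| = fV + V²/R  →  V² + fR·V − fR·V_g = 0
With fR = 1.12×10⁻⁴ × 639×10³ m = 71.6 m/s:
V = [−fR + √((fR)² + 4 fR V_g)]/2 = [−71.6 + √(71.6² + 4×71.6×13)]/2 = 11.2 m/s
Subgeostrophic (V < V_g = 13 m/s), as expected around a low.

11.2 m s⁻¹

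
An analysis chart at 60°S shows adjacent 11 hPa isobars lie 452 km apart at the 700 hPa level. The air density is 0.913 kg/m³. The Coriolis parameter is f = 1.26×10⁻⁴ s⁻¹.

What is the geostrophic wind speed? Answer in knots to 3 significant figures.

Pressure gradient: |∂P/∂n| = 1100 Pa / 452000 m = 2.43×10⁻³ Pa/m
Geostrophic balance (pressure-gradient force = Coriolis force):
V_g = (1/(fρ)) |∂P/∂n| = 2.43×10⁻³ / (1.26×10⁻⁴ × 0.913) = 21.2 m/s
Converting: 21.2 m/s × 1.944 = 41.1 knots

41.1 knots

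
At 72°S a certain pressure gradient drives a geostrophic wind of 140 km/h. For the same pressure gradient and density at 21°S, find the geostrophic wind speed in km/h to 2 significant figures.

370 km/h

With the same pressure gradient and density, V_g ∝ 1/f ∝ 1/sin φ.
V₂ = V₁ · sin φ₁ / sin φ₂ = 140 × sin 72° / sin 21°
V₂ = 140 × 0.9511/0.3584 = 370 km/h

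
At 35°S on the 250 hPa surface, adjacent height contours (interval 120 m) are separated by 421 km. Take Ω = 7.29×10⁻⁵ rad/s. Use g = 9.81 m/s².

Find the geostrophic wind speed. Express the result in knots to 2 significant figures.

65 knots

Coriolis parameter at 35°S:
f = 2Ω sin φ = 2 × 7.29×10⁻⁵ × sin 35° = 8.36×10⁻⁵ s⁻¹
Height gradient: |∂Z/∂n| = 120 m / 421000 m = 2.85×10⁻⁴
On a pressure surface, geostrophic balance gives V_g = (g/f)|∂Z/∂n|:
V_g = 9.81 × 2.85×10⁻⁴ / 8.36×10⁻⁵ = 33.4 m/s
Converting: 33.4 m/s × 1.944 = 65 knots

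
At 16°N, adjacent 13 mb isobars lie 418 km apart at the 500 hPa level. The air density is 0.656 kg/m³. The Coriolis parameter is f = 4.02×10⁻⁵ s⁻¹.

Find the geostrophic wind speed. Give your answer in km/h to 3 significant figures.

Pressure gradient: |∂P/∂n| = 1300 Pa / 418000 m = 3.11×10⁻³ Pa/m
Geostrophic balance (pressure-gradient force = Coriolis force):
V_g = (1/(fρ)) |∂P/∂n| = 3.11×10⁻³ / (4.02×10⁻⁵ × 0.656) = 118 m/s
Converting: 118 m/s × 3.6 = 425 km/h

425 km/h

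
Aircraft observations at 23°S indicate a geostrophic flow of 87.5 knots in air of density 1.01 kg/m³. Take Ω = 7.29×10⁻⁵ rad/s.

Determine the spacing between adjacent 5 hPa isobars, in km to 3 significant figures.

Coriolis parameter at 23°S:
f = 2Ω sin φ = 2 × 7.29×10⁻⁵ × sin 23° = 5.70×10⁻⁵ s⁻¹
Wind speed in SI: 87.5 knots = 45.0 m/s
Geostrophic balance rearranged: |∂P/∂n| = f ρ V_g
|∂P/∂n| = 5.70×10⁻⁵ × 1.01 × 45.0 = 2.59×10⁻³ Pa/m
Isobar spacing: Δn = ΔP/|∂P/∂n| = 500 Pa / 2.59×10⁻³ Pa/m = 193049 m ≈ 193 km

193 km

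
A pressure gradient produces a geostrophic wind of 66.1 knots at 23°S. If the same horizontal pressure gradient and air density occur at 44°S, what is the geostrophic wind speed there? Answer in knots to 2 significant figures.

With the same pressure gradient and density, V_g ∝ 1/f ∝ 1/sin φ.
V₂ = V₁ · sin φ₁ / sin φ₂ = 66.1 × sin 23° / sin 44°
V₂ = 66.1 × 0.3907/0.6947 = 37 knots

37 knots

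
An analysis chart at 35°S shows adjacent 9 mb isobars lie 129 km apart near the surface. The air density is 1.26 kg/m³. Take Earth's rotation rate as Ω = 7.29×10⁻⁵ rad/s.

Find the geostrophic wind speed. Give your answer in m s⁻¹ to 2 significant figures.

66 m s⁻¹

Coriolis parameter at 35°S:
f = 2Ω sin φ = 2 × 7.29×10⁻⁵ × sin 35° = 8.36×10⁻⁵ s⁻¹
Pressure gradient: |∂P/∂n| = 900 Pa / 129000 m = 6.98×10⁻³ Pa/m
Geostrophic balance (pressure-gradient force = Coriolis force):
V_g = (1/(fρ)) |∂P/∂n| = 6.98×10⁻³ / (8.36×10⁻⁵ × 1.26) = 66.2 m/s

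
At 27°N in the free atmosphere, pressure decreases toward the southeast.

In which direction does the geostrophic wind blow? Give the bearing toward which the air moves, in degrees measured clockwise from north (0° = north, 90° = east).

The pressure-gradient force points toward the southeast (bearing 135°).
Geostrophic balance: in the Northern Hemisphere the Coriolis force deflects motion to the right, so the geostrophic wind blows 90° to the right of the pressure-gradient force (low pressure on the left).
Rotating 135° by 90° clockwise gives 225° — the wind blows toward the southwest.

225°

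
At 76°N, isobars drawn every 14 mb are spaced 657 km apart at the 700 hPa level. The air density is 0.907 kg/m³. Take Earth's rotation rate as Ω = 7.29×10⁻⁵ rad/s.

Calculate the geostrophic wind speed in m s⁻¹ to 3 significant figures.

16.6 m s⁻¹

Coriolis parameter at 76°N:
f = 2Ω sin φ = 2 × 7.29×10⁻⁵ × sin 76° = 1.41×10⁻⁴ s⁻¹
Pressure gradient: |∂P/∂n| = 1400 Pa / 657000 m = 2.13×10⁻³ Pa/m
Geostrophic balance (pressure-gradient force = Coriolis force):
V_g = (1/(fρ)) |∂P/∂n| = 2.13×10⁻³ / (1.41×10⁻⁴ × 0.907) = 16.6 m/s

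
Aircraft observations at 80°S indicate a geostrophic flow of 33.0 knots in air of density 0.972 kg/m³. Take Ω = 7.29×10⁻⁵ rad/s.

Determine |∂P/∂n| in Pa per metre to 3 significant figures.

2.37×10⁻³ Pa/m

Coriolis parameter at 80°S:
f = 2Ω sin φ = 2 × 7.29×10⁻⁵ × sin 80° = 1.44×10⁻⁴ s⁻¹
Wind speed in SI: 33.0 knots = 17.0 m/s
Geostrophic balance rearranged: |∂P/∂n| = f ρ V_g
|∂P/∂n| = 1.44×10⁻⁴ × 0.972 × 17.0 = 2.37×10⁻³ Pa/m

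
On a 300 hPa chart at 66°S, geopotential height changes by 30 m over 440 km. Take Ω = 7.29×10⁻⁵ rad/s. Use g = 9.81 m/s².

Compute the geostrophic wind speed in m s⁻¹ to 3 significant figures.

Coriolis parameter at 66°S:
f = 2Ω sin φ = 2 × 7.29×10⁻⁵ × sin 66° = 1.33×10⁻⁴ s⁻¹
Height gradient: |∂Z/∂n| = 30 m / 440000 m = 6.82×10⁻⁵
On a pressure surface, geostrophic balance gives V_g = (g/f)|∂Z/∂n|:
V_g = 9.81 × 6.82×10⁻⁵ / 1.33×10⁻⁴ = 5.02 m/s

5.02 m s⁻¹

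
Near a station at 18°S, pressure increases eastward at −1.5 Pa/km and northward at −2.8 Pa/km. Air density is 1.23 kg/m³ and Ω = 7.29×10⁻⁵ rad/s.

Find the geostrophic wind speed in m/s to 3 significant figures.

57.3 m/s

Coriolis parameter at 18°S:
f = 2Ω sin φ = 2 × 7.29×10⁻⁵ × sin 18° = 4.51×10⁻⁵ s⁻¹
In the Southern Hemisphere f is negative: f = −4.51×10⁻⁵ s⁻¹.
Component geostrophic relations (x east, y north):
u_g = −(1/(fρ)) ∂P/∂y,  v_g = (1/(fρ)) ∂P/∂x
u_g = −(−2.8×10⁻³)/(−4.51×10⁻⁵ × 1.23) = −50.5 m/s;  v_g = (−1.5×10⁻³)/(−4.51×10⁻⁵ × 1.23) = 27.1 m/s
|V_g| = √(u_g² + v_g²) = 57.3 m/s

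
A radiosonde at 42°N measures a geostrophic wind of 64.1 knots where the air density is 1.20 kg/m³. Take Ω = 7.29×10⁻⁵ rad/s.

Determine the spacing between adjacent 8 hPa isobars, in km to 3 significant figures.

207 km

Coriolis parameter at 42°N:
f = 2Ω sin φ = 2 × 7.29×10⁻⁵ × sin 42° = 9.76×10⁻⁵ s⁻¹
Wind speed in SI: 64.1 knots = 33.0 m/s
Geostrophic balance rearranged: |∂P/∂n| = f ρ V_g
|∂P/∂n| = 9.76×10⁻⁵ × 1.20 × 33.0 = 3.86×10⁻³ Pa/m
Isobar spacing: Δn = ΔP/|∂P/∂n| = 800 Pa / 3.86×10⁻³ Pa/m = 207226 m ≈ 207 km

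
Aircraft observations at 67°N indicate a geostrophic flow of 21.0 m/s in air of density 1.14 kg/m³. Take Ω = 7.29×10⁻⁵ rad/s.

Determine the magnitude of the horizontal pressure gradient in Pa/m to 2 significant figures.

3.2×10⁻³ Pa/m

Coriolis parameter at 67°N:
f = 2Ω sin φ = 2 × 7.29×10⁻⁵ × sin 67° = 1.34×10⁻⁴ s⁻¹
Geostrophic balance rearranged: |∂P/∂n| = f ρ V_g
|∂P/∂n| = 1.34×10⁻⁴ × 1.14 × 21.0 = 3.21×10⁻³ Pa/m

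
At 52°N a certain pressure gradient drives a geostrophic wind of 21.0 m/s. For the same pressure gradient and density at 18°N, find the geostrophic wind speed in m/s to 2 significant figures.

54 m/s

With the same pressure gradient and density, V_g ∝ 1/f ∝ 1/sin φ.
V₂ = V₁ · sin φ₁ / sin φ₂ = 21.0 × sin 52° / sin 18°
V₂ = 21.0 × 0.7880/0.3090 = 54 m/s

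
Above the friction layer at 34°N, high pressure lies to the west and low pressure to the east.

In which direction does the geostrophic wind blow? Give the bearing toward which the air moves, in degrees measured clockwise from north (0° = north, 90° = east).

The pressure-gradient force points toward the east (bearing 090°).
Geostrophic balance: in the Northern Hemisphere the Coriolis force deflects motion to the right, so the geostrophic wind blows 90° to the right of the pressure-gradient force (low pressure on the left).
Rotating 090° by 90° clockwise gives 180° — the wind blows toward the south.

180°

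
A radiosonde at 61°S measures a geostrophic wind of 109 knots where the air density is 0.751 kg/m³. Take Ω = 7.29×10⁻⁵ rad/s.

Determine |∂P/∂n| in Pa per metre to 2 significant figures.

5.4×10⁻³ Pa/m

Coriolis parameter at 61°S:
f = 2Ω sin φ = 2 × 7.29×10⁻⁵ × sin 61° = 1.28×10⁻⁴ s⁻¹
Wind speed in SI: 109 knots = 56.1 m/s
Geostrophic balance rearranged: |∂P/∂n| = f ρ V_g
|∂P/∂n| = 1.28×10⁻⁴ × 0.751 × 56.1 = 5.37×10⁻³ Pa/m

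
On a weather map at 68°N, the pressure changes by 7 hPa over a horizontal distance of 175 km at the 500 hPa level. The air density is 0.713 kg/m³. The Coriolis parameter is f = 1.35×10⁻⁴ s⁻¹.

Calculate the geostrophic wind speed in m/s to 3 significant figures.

Pressure gradient: |∂P/∂n| = 700 Pa / 175000 m = 4.00×10⁻³ Pa/m
Geostrophic balance (pressure-gradient force = Coriolis force):
V_g = (1/(fρ)) |∂P/∂n| = 4.00×10⁻³ / (1.35×10⁻⁴ × 0.713) = 41.6 m/s

41.6 m/s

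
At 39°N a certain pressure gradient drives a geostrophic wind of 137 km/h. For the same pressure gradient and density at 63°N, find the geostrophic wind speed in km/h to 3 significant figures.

96.8 km/h

With the same pressure gradient and density, V_g ∝ 1/f ∝ 1/sin φ.
V₂ = V₁ · sin φ₁ / sin φ₂ = 137 × sin 39° / sin 63°
V₂ = 137 × 0.6293/0.8910 = 96.8 km/h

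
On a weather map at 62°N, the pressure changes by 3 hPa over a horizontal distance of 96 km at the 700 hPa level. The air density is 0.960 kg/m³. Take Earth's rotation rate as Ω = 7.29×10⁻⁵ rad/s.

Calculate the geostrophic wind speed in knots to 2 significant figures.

49 knots

Coriolis parameter at 62°N:
f = 2Ω sin φ = 2 × 7.29×10⁻⁵ × sin 62° = 1.29×10⁻⁴ s⁻¹
Pressure gradient: |∂P/∂n| = 300 Pa / 96000 m = 3.12×10⁻³ Pa/m
Geostrophic balance (pressure-gradient force = Coriolis force):
V_g = (1/(fρ)) |∂P/∂n| = 3.12×10⁻³ / (1.29×10⁻⁴ × 0.960) = 25.3 m/s
Converting: 25.3 m/s × 1.944 = 49 knots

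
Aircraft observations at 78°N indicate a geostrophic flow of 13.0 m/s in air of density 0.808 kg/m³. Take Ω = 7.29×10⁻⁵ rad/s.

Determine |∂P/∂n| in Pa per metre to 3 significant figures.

1.50×10⁻³ Pa/m

Coriolis parameter at 78°N:
f = 2Ω sin φ = 2 × 7.29×10⁻⁵ × sin 78° = 1.43×10⁻⁴ s⁻¹
Geostrophic balance rearranged: |∂P/∂n| = f ρ V_g
|∂P/∂n| = 1.43×10⁻⁴ × 0.808 × 13.0 = 1.50×10⁻³ Pa/m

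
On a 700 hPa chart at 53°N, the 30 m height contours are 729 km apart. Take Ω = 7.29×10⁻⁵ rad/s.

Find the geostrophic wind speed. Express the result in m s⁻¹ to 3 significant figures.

3.47 m s⁻¹

Coriolis parameter at 53°N:
f = 2Ω sin φ = 2 × 7.29×10⁻⁵ × sin 53° = 1.16×10⁻⁴ s⁻¹
Height gradient: |∂Z/∂n| = 30 m / 729000 m = 4.12×10⁻⁵
On a pressure surface, geostrophic balance gives V_g = (g/f)|∂Z/∂n|:
V_g = 9.81 × 4.12×10⁻⁵ / 1.16×10⁻⁴ = 3.47 m/s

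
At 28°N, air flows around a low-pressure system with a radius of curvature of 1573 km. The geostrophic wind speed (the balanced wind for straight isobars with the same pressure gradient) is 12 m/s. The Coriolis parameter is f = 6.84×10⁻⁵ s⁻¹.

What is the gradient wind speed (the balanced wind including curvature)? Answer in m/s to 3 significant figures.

10.9 m/s

Around a low, centrifugal force acts outward with Coriolis, so pressure-gradient force balances both:
(1/ρ)|∂P/∂n| = fV + V²/R  →  V² + fR·V − fR·V_g = 0
With fR = 6.84×10⁻⁵ × 1573×10³ m = 108 m/s:
V = [−fR + √((fR)² + 4 fR V_g)]/2 = [−108 + √(108² + 4×108×12)]/2 = 10.9 m/s
Subgeostrophic (V < V_g = 12 m/s), as expected around a low.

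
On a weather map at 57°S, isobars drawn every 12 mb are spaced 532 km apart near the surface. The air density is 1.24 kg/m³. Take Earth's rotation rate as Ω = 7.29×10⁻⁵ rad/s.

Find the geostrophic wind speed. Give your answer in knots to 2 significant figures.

Coriolis parameter at 57°S:
f = 2Ω sin φ = 2 × 7.29×10⁻⁵ × sin 57° = 1.22×10⁻⁴ s⁻¹
Pressure gradient: |∂P/∂n| = 1200 Pa / 532000 m = 2.26×10⁻³ Pa/m
Geostrophic balance (pressure-gradient force = Coriolis force):
V_g = (1/(fρ)) |∂P/∂n| = 2.26×10⁻³ / (1.22×10⁻⁴ × 1.24) = 14.9 m/s
Converting: 14.9 m/s × 1.944 = 29 knots

29 knots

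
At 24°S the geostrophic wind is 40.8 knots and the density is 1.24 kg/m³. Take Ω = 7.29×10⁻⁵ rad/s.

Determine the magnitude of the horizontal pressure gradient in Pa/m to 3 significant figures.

Coriolis parameter at 24°S:
f = 2Ω sin φ = 2 × 7.29×10⁻⁵ × sin 24° = 5.93×10⁻⁵ s⁻¹
Wind speed in SI: 40.8 knots = 21.0 m/s
Geostrophic balance rearranged: |∂P/∂n| = f ρ V_g
|∂P/∂n| = 5.93×10⁻⁵ × 1.24 × 21.0 = 1.54×10⁻³ Pa/m

1.54×10⁻³ Pa/m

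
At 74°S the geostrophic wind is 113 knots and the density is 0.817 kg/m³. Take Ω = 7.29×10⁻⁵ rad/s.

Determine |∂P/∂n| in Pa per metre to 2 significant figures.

Coriolis parameter at 74°S:
f = 2Ω sin φ = 2 × 7.29×10⁻⁵ × sin 74° = 1.40×10⁻⁴ s⁻¹
Wind speed in SI: 113 knots = 58.1 m/s
Geostrophic balance rearranged: |∂P/∂n| = f ρ V_g
|∂P/∂n| = 1.40×10⁻⁴ × 0.817 × 58.1 = 6.66×10⁻³ Pa/m

6.7×10⁻³ Pa/m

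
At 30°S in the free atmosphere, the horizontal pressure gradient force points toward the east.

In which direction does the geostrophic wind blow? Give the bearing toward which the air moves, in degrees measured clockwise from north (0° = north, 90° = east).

The pressure-gradient force points toward the east (bearing 090°).
Geostrophic balance: in the Southern Hemisphere the Coriolis force deflects motion to the left, so the geostrophic wind blows 90° to the left of the pressure-gradient force (low pressure on the right).
Rotating 090° by 90° counterclockwise gives 000° — the wind blows toward the north.

000°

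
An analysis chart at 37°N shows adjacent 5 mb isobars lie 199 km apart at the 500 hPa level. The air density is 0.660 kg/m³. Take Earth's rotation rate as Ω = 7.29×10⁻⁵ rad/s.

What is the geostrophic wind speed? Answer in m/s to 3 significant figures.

43.4 m/s

Coriolis parameter at 37°N:
f = 2Ω sin φ = 2 × 7.29×10⁻⁵ × sin 37° = 8.77×10⁻⁵ s⁻¹
Pressure gradient: |∂P/∂n| = 500 Pa / 199000 m = 2.51×10⁻³ Pa/m
Geostrophic balance (pressure-gradient force = Coriolis force):
V_g = (1/(fρ)) |∂P/∂n| = 2.51×10⁻³ / (8.77×10⁻⁵ × 0.660) = 43.4 m/s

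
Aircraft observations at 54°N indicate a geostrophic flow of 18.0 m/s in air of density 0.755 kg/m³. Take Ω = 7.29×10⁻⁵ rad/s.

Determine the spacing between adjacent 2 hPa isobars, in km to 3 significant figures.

125 km

Coriolis parameter at 54°N:
f = 2Ω sin φ = 2 × 7.29×10⁻⁵ × sin 54° = 1.18×10⁻⁴ s⁻¹
Geostrophic balance rearranged: |∂P/∂n| = f ρ V_g
|∂P/∂n| = 1.18×10⁻⁴ × 0.755 × 18.0 = 1.60×10⁻³ Pa/m
Isobar spacing: Δn = ΔP/|∂P/∂n| = 200 Pa / 1.60×10⁻³ Pa/m = 124766 m ≈ 125 km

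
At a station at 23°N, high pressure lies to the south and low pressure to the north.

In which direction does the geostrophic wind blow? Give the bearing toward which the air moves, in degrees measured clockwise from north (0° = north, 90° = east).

The pressure-gradient force points toward the north (bearing 000°).
Geostrophic balance: in the Northern Hemisphere the Coriolis force deflects motion to the right, so the geostrophic wind blows 90° to the right of the pressure-gradient force (low pressure on the left).
Rotating 000° by 90° clockwise gives 090° — the wind blows toward the east.

090°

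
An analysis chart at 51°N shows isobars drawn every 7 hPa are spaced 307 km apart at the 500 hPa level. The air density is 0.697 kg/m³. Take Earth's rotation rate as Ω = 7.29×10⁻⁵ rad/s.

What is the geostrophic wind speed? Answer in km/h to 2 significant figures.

Coriolis parameter at 51°N:
f = 2Ω sin φ = 2 × 7.29×10⁻⁵ × sin 51° = 1.13×10⁻⁴ s⁻¹
Pressure gradient: |∂P/∂n| = 700 Pa / 307000 m = 2.28×10⁻³ Pa/m
Geostrophic balance (pressure-gradient force = Coriolis force):
V_g = (1/(fρ)) |∂P/∂n| = 2.28×10⁻³ / (1.13×10⁻⁴ × 0.697) = 28.9 m/s
Converting: 28.9 m/s × 3.6 = 100 km/h

100 km/h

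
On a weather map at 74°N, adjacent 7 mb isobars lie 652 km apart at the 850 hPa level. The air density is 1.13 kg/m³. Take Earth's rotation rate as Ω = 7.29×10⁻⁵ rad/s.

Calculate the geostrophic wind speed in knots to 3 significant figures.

Coriolis parameter at 74°N:
f = 2Ω sin φ = 2 × 7.29×10⁻⁵ × sin 74° = 1.40×10⁻⁴ s⁻¹
Pressure gradient: |∂P/∂n| = 700 Pa / 652000 m = 1.07×10⁻³ Pa/m
Geostrophic balance (pressure-gradient force = Coriolis force):
V_g = (1/(fρ)) |∂P/∂n| = 1.07×10⁻³ / (1.40×10⁻⁴ × 1.13) = 6.78 m/s
Converting: 6.78 m/s × 1.944 = 13.2 knots

13.2 knots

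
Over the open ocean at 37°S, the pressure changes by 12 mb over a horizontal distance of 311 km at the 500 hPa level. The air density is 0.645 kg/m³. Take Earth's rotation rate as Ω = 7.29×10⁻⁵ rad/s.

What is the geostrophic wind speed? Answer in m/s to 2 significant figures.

68 m/s

Coriolis parameter at 37°S:
f = 2Ω sin φ = 2 × 7.29×10⁻⁵ × sin 37° = 8.77×10⁻⁵ s⁻¹
Pressure gradient: |∂P/∂n| = 1200 Pa / 311000 m = 3.86×10⁻³ Pa/m
Geostrophic balance (pressure-gradient force = Coriolis force):
V_g = (1/(fρ)) |∂P/∂n| = 3.86×10⁻³ / (8.77×10⁻⁵ × 0.645) = 68.2 m/s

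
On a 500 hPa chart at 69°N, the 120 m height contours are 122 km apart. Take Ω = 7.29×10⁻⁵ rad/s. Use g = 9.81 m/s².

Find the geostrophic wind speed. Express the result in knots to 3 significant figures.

Coriolis parameter at 69°N:
f = 2Ω sin φ = 2 × 7.29×10⁻⁵ × sin 69° = 1.36×10⁻⁴ s⁻¹
Height gradient: |∂Z/∂n| = 120 m / 122000 m = 9.84×10⁻⁴
On a pressure surface, geostrophic balance gives V_g = (g/f)|∂Z/∂n|:
V_g = 9.81 × 9.84×10⁻⁴ / 1.36×10⁻⁴ = 70.9 m/s
Converting: 70.9 m/s × 1.944 = 138 knots

138 knots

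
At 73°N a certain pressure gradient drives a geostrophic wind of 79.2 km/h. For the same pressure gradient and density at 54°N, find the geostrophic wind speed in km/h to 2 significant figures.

With the same pressure gradient and density, V_g ∝ 1/f ∝ 1/sin φ.
V₂ = V₁ · sin φ₁ / sin φ₂ = 79.2 × sin 73° / sin 54°
V₂ = 79.2 × 0.9563/0.8090 = 94 km/h

94 km/h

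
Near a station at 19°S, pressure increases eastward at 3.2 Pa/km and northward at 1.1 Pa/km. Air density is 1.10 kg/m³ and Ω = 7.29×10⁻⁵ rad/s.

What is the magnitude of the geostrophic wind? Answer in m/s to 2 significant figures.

65 m/s

Coriolis parameter at 19°S:
f = 2Ω sin φ = 2 × 7.29×10⁻⁵ × sin 19° = 4.75×10⁻⁵ s⁻¹
In the Southern Hemisphere f is negative: f = −4.75×10⁻⁵ s⁻¹.
Component geostrophic relations (x east, y north):
u_g = −(1/(fρ)) ∂P/∂y,  v_g = (1/(fρ)) ∂P/∂x
u_g = −(1.1×10⁻³)/(−4.75×10⁻⁵ × 1.10) = 21.1 m/s;  v_g = (3.2×10⁻³)/(−4.75×10⁻⁵ × 1.10) = −61.3 m/s
|V_g| = √(u_g² + v_g²) = 64.8 m/s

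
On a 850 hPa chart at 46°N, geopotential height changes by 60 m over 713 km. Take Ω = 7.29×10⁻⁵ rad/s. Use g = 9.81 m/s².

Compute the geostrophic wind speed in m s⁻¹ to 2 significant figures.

Coriolis parameter at 46°N:
f = 2Ω sin φ = 2 × 7.29×10⁻⁵ × sin 46° = 1.05×10⁻⁴ s⁻¹
Height gradient: |∂Z/∂n| = 60 m / 713000 m = 8.42×10⁻⁵
On a pressure surface, geostrophic balance gives V_g = (g/f)|∂Z/∂n|:
V_g = 9.81 × 8.42×10⁻⁵ / 1.05×10⁻⁴ = 7.87 m/s

7.9 m s⁻¹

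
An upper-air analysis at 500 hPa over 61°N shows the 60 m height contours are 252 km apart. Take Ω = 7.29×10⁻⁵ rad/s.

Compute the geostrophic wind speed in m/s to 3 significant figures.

Coriolis parameter at 61°N:
f = 2Ω sin φ = 2 × 7.29×10⁻⁵ × sin 61° = 1.28×10⁻⁴ s⁻¹
Height gradient: |∂Z/∂n| = 60 m / 252000 m = 2.38×10⁻⁴
On a pressure surface, geostrophic balance gives V_g = (g/f)|∂Z/∂n|:
V_g = 9.81 × 2.38×10⁻⁴ / 1.28×10⁻⁴ = 18.3 m/s

18.3 m/s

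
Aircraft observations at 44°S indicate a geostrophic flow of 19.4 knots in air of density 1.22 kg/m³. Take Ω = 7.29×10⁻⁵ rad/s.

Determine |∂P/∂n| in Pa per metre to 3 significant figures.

1.23×10⁻³ Pa/m

Coriolis parameter at 44°S:
f = 2Ω sin φ = 2 × 7.29×10⁻⁵ × sin 44° = 1.01×10⁻⁴ s⁻¹
Wind speed in SI: 19.4 knots = 9.98 m/s
Geostrophic balance rearranged: |∂P/∂n| = f ρ V_g
|∂P/∂n| = 1.01×10⁻⁴ × 1.22 × 9.98 = 1.23×10⁻³ Pa/m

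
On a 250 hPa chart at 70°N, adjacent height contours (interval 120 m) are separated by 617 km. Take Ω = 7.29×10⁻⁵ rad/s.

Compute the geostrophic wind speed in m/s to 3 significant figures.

Coriolis parameter at 70°N:
f = 2Ω sin φ = 2 × 7.29×10⁻⁵ × sin 70° = 1.37×10⁻⁴ s⁻¹
Height gradient: |∂Z/∂n| = 120 m / 617000 m = 1.94×10⁻⁴
On a pressure surface, geostrophic balance gives V_g = (g/f)|∂Z/∂n|:
V_g = 9.81 × 1.94×10⁻⁴ / 1.37×10⁻⁴ = 13.9 m/s

13.9 m/s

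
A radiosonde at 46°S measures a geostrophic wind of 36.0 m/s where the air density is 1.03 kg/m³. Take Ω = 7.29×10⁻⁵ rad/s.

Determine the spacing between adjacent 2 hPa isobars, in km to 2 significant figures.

51 km

Coriolis parameter at 46°S:
f = 2Ω sin φ = 2 × 7.29×10⁻⁵ × sin 46° = 1.05×10⁻⁴ s⁻¹
Geostrophic balance rearranged: |∂P/∂n| = f ρ V_g
|∂P/∂n| = 1.05×10⁻⁴ × 1.03 × 36.0 = 3.89×10⁻³ Pa/m
Isobar spacing: Δn = ΔP/|∂P/∂n| = 200 Pa / 3.89×10⁻³ Pa/m = 51428 m ≈ 51 km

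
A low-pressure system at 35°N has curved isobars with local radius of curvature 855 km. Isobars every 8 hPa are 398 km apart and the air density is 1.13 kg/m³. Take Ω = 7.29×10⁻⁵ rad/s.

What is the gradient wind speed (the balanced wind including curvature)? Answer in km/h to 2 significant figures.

Coriolis parameter at 35°N:
f = 2Ω sin φ = 2 × 7.29×10⁻⁵ × sin 35° = 8.36×10⁻⁵ s⁻¹
Pressure gradient: |∂P/∂n| = 800 Pa / 398000 m = 2.01×10⁻³ Pa/m
Geostrophic speed: V_g = |∂P/∂n|/(fρ) = 2.01×10⁻³/(8.36×10⁻⁵ × 1.13) = 21.3 m/s
Around a low, centrifugal force acts outward with Coriolis, so pressure-gradient force balances both:
(1/ρ)|∂P/∂n| = fV + V²/R  →  V² + fR·V − fR·V_g = 0
With fR = 8.36×10⁻⁵ × 855×10³ m = 71.5 m/s:
V = [−fR + √((fR)² + 4 fR V_g)]/2 = [−71.5 + √(71.5² + 4×71.5×21.3)]/2 = 17.2 m/s
Subgeostrophic (V < V_g = 21.3 m/s), as expected around a low.
Converting: 17.2 m/s × 3.6 = 62 km/h

62 km/h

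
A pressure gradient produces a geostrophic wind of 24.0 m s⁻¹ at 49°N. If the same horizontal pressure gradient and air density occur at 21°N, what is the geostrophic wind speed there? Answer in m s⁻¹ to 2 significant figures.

With the same pressure gradient and density, V_g ∝ 1/f ∝ 1/sin φ.
V₂ = V₁ · sin φ₁ / sin φ₂ = 24.0 × sin 49° / sin 21°
V₂ = 24.0 × 0.7547/0.3584 = 51 m s⁻¹

51 m s⁻¹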